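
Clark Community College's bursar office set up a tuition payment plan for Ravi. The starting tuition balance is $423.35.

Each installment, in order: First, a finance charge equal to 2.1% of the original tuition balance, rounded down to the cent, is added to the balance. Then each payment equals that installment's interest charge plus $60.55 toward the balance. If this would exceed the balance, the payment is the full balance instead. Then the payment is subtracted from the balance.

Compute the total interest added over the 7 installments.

Installment 1: opening $423.35; interest $8.89 → $432.24; payment $69.44; balance $362.80
Installment 2: opening $362.80; interest $8.89 → $371.69; payment $69.44; balance $302.25
Installment 3: opening $302.25; interest $8.89 → $311.14; payment $69.44; balance $241.70
Installment 4: opening $241.70; interest $8.89 → $250.59; payment $69.44; balance $181.15
Installment 5: opening $181.15; interest $8.89 → $190.04; payment $69.44; balance $120.60
Installment 6: opening $120.60; interest $8.89 → $129.49; payment $69.44; balance $60.05
Installment 7: opening $60.05; interest $8.89 → $68.94; payment $68.94; balance $0.00
Total interest: $8.89 + $8.89 + $8.89 + $8.89 + $8.89 + $8.89 + $8.89 = $62.23

$62.23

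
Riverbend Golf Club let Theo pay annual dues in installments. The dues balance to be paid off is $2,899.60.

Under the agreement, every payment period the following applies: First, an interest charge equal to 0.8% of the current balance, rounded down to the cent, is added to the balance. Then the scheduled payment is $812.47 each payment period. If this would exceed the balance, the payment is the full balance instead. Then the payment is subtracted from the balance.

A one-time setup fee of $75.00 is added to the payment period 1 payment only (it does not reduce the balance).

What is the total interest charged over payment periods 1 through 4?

Payment period 1: $2,899.60 +$23.19 interest = $2,922.79; pay $812.47 (+ $75.00 fee) → $2,110.32
Payment period 2: $2,110.32 +$16.88 interest = $2,127.20; pay $812.47 → $1,314.73
Payment period 3: $1,314.73 +$10.51 interest = $1,325.24; pay $812.47 → $512.77
Payment period 4: $512.77 +$4.10 interest = $516.87; pay $516.87 → $0.00
Total interest: $23.19 + $16.88 + $10.51 + $4.10 = $54.68

$54.68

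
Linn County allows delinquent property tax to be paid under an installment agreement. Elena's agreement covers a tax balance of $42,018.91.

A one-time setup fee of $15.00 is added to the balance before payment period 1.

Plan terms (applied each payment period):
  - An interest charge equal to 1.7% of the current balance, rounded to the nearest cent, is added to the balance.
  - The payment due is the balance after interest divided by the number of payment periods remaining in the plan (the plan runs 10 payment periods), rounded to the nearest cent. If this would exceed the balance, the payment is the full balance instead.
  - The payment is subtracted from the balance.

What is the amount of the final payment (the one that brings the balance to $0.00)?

Payment period 1: opening $42,033.91; interest $714.58 → $42,748.49; payment $4,274.85; balance $38,473.64
Payment period 2: opening $38,473.64; interest $654.05 → $39,127.69; payment $4,347.52; balance $34,780.17
Payment period 3: opening $34,780.17; interest $591.26 → $35,371.43; payment $4,421.43; balance $30,950.00
Payment period 4: opening $30,950.00; interest $526.15 → $31,476.15; payment $4,496.59; balance $26,979.56
Payment period 5: opening $26,979.56; interest $458.65 → $27,438.21; payment $4,573.04; balance $22,865.17
Payment period 6: opening $22,865.17; interest $388.71 → $23,253.88; payment $4,650.78; balance $18,603.10
Payment period 7: opening $18,603.10; interest $316.25 → $18,919.35; payment $4,729.84; balance $14,189.51
Payment period 8: opening $14,189.51; interest $241.22 → $14,430.73; payment $4,810.24; balance $9,620.49
Payment period 9: opening $9,620.49; interest $163.55 → $9,784.04; payment $4,892.02; balance $4,892.02
Payment period 10: opening $4,892.02; interest $83.16 → $4,975.18; payment $4,975.18; balance $0.00

$4,975.18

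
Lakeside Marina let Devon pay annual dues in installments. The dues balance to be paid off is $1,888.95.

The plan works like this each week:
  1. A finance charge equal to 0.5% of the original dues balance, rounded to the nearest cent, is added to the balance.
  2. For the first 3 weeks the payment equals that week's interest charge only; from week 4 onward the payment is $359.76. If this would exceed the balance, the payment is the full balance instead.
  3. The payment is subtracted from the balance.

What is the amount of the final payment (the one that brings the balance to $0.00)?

# | Opening | Interest | Payment | End bal
1 | $1,888.95 | $9.44 | $9.44 | $1,888.95
2 | $1,888.95 | $9.44 | $9.44 | $1,888.95
3 | $1,888.95 | $9.44 | $9.44 | $1,888.95
4 | $1,888.95 | $9.44 | $359.76 | $1,538.63
5 | $1,538.63 | $9.44 | $359.76 | $1,188.31
6 | $1,188.31 | $9.44 | $359.76 | $837.99
7 | $837.99 | $9.44 | $359.76 | $487.67
8 | $487.67 | $9.44 | $359.76 | $137.35
9 | $137.35 | $9.44 | $146.79 | $0.00

$146.79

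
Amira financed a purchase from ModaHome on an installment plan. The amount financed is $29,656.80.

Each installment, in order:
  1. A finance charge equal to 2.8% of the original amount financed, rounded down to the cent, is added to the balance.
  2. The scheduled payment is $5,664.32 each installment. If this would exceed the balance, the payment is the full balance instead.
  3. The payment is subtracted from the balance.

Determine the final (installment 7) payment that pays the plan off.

$1,483.61

# | Opening | Interest | Payment | End bal
1 | $29,656.80 | $830.39 | $5,664.32 | $24,822.87
2 | $24,822.87 | $830.39 | $5,664.32 | $19,988.94
3 | $19,988.94 | $830.39 | $5,664.32 | $15,155.01
4 | $15,155.01 | $830.39 | $5,664.32 | $10,321.08
5 | $10,321.08 | $830.39 | $5,664.32 | $5,487.15
6 | $5,487.15 | $830.39 | $5,664.32 | $653.22
7 | $653.22 | $830.39 | $1,483.61 | $0.00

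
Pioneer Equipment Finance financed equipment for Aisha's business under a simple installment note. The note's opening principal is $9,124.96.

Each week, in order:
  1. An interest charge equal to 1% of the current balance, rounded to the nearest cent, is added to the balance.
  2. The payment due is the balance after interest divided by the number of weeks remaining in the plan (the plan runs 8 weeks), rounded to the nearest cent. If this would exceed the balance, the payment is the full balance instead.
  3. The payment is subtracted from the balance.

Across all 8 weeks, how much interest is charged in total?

$420.35

Week 1: opening $9,124.96; interest $91.25 → $9,216.21; payment $1,152.03; balance $8,064.18
Week 2: opening $8,064.18; interest $80.64 → $8,144.82; payment $1,163.55; balance $6,981.27
Week 3: opening $6,981.27; interest $69.81 → $7,051.08; payment $1,175.18; balance $5,875.90
Week 4: opening $5,875.90; interest $58.76 → $5,934.66; payment $1,186.93; balance $4,747.73
Week 5: opening $4,747.73; interest $47.48 → $4,795.21; payment $1,198.80; balance $3,596.41
Week 6: opening $3,596.41; interest $35.96 → $3,632.37; payment $1,210.79; balance $2,421.58
Week 7: opening $2,421.58; interest $24.22 → $2,445.80; payment $1,222.90; balance $1,222.90
Week 8: opening $1,222.90; interest $12.23 → $1,235.13; payment $1,235.13; balance $0.00
Total interest: $91.25 + $80.64 + $69.81 + $58.76 + $47.48 + $35.96 + $24.22 + $12.23 = $420.35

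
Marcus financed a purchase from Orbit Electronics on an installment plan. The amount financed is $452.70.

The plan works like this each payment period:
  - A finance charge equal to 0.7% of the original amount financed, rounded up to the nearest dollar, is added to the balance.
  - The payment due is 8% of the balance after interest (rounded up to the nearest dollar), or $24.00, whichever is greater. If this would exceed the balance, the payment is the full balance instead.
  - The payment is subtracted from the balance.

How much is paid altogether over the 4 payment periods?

Payment period 1: $452.70 +$4.00 interest = $456.70; pay $37.00 → $419.70
Payment period 2: $419.70 +$4.00 interest = $423.70; pay $34.00 → $389.70
Payment period 3: $389.70 +$4.00 interest = $393.70; pay $32.00 → $361.70
Payment period 4: $361.70 +$4.00 interest = $365.70; pay $30.00 → $335.70
Total paid: $133.00

$133.00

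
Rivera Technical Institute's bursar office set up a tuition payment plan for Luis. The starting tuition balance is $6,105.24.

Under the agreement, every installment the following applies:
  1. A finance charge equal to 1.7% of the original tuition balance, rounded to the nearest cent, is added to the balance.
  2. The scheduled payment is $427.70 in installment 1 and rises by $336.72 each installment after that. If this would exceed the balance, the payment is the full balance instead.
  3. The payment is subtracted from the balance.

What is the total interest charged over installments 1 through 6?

Installment 1: opening $6,105.24; interest $103.79 → $6,209.03; payment $427.70; balance $5,781.33
Installment 2: opening $5,781.33; interest $103.79 → $5,885.12; payment $764.42; balance $5,120.70
Installment 3: opening $5,120.70; interest $103.79 → $5,224.49; payment $1,101.14; balance $4,123.35
Installment 4: opening $4,123.35; interest $103.79 → $4,227.14; payment $1,437.86; balance $2,789.28
Installment 5: opening $2,789.28; interest $103.79 → $2,893.07; payment $1,774.58; balance $1,118.49
Installment 6: opening $1,118.49; interest $103.79 → $1,222.28; payment $1,222.28; balance $0.00
Total interest: $103.79 + $103.79 + $103.79 + $103.79 + $103.79 + $103.79 = $622.74

$622.74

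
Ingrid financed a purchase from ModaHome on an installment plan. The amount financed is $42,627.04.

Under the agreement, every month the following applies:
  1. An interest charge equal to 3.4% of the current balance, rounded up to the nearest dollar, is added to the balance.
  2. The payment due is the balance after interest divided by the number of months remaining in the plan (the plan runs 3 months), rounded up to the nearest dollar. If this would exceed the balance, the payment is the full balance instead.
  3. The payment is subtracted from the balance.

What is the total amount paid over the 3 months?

$45,594.04

# | Opening | Interest | Payment | End bal
1 | $42,627.04 | $1,450.00 | $14,693.00 | $29,384.04
2 | $29,384.04 | $1,000.00 | $15,193.00 | $15,191.04
3 | $15,191.04 | $517.00 | $15,708.04 | $0.00
Total paid: $45,594.04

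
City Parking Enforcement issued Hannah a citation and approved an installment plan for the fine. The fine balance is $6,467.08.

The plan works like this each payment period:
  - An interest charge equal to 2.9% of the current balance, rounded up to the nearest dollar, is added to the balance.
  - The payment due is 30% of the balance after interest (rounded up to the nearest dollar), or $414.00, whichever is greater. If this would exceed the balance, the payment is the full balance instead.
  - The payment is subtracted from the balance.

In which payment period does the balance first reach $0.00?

9

# | Opening | Interest | Payment | End bal
1 | $6,467.08 | $188.00 | $1,997.00 | $4,658.08
2 | $4,658.08 | $136.00 | $1,439.00 | $3,355.08
3 | $3,355.08 | $98.00 | $1,036.00 | $2,417.08
4 | $2,417.08 | $71.00 | $747.00 | $1,741.08
5 | $1,741.08 | $51.00 | $538.00 | $1,254.08
6 | $1,254.08 | $37.00 | $414.00 | $877.08
7 | $877.08 | $26.00 | $414.00 | $489.08
8 | $489.08 | $15.00 | $414.00 | $90.08
9 | $90.08 | $3.00 | $93.08 | $0.00
Balance reaches $0.00 in payment period 9.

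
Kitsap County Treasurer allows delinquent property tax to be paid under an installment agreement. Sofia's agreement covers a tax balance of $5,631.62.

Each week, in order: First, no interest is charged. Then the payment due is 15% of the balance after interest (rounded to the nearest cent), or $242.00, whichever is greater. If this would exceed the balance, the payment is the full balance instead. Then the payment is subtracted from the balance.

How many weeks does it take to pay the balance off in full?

Week 1: $5,631.62 − $844.74 → $4,786.88
Week 2: $4,786.88 − $718.03 → $4,068.85
Week 3: $4,068.85 − $610.33 → $3,458.52
Week 4: $3,458.52 − $518.78 → $2,939.74
Week 5: $2,939.74 − $440.96 → $2,498.78
Week 6: $2,498.78 − $374.82 → $2,123.96
Week 7: $2,123.96 − $318.59 → $1,805.37
Week 8: $1,805.37 − $270.81 → $1,534.56
Week 9: $1,534.56 − $242.00 → $1,292.56
Week 10: $1,292.56 − $242.00 → $1,050.56
Week 11: $1,050.56 − $242.00 → $808.56
Week 12: $808.56 − $242.00 → $566.56
Week 13: $566.56 − $242.00 → $324.56
Week 14: $324.56 − $242.00 → $82.56
Week 15: $82.56 − $82.56 → $0.00
Balance reaches $0.00 in week 15.

15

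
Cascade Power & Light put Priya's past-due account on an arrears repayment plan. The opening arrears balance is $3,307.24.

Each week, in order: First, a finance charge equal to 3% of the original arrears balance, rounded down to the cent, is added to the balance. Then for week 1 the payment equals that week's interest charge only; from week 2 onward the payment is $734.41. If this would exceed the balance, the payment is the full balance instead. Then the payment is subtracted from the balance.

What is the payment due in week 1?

$99.21

Week 1: $3,307.24 +$99.21 interest = $3,406.45; pay $99.21 → $3,307.24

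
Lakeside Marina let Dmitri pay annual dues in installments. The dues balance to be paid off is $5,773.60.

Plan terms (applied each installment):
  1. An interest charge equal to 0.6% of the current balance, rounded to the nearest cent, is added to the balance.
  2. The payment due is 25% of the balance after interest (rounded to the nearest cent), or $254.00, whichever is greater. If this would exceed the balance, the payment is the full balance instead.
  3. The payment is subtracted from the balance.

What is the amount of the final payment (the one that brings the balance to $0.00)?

Installment 1: $5,773.60 +$34.64 interest = $5,808.24; pay $1,452.06 → $4,356.18
Installment 2: $4,356.18 +$26.14 interest = $4,382.32; pay $1,095.58 → $3,286.74
Installment 3: $3,286.74 +$19.72 interest = $3,306.46; pay $826.62 → $2,479.84
Installment 4: $2,479.84 +$14.88 interest = $2,494.72; pay $623.68 → $1,871.04
Installment 5: $1,871.04 +$11.23 interest = $1,882.27; pay $470.57 → $1,411.70
Installment 6: $1,411.70 +$8.47 interest = $1,420.17; pay $355.04 → $1,065.13
Installment 7: $1,065.13 +$6.39 interest = $1,071.52; pay $267.88 → $803.64
Installment 8: $803.64 +$4.82 interest = $808.46; pay $254.00 → $554.46
Installment 9: $554.46 +$3.33 interest = $557.79; pay $254.00 → $303.79
Installment 10: $303.79 +$1.82 interest = $305.61; pay $254.00 → $51.61
Installment 11: $51.61 +$0.31 interest = $51.92; pay $51.92 → $0.00

$51.92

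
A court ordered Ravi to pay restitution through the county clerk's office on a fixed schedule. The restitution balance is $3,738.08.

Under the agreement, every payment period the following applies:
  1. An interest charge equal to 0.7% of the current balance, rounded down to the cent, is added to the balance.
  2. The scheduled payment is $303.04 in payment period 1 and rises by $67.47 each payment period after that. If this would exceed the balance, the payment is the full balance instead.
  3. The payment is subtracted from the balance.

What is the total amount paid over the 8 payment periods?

Payment period 1: $3,738.08 +$26.16 interest = $3,764.24; pay $303.04 → $3,461.20
Payment period 2: $3,461.20 +$24.22 interest = $3,485.42; pay $370.51 → $3,114.91
Payment period 3: $3,114.91 +$21.80 interest = $3,136.71; pay $437.98 → $2,698.73
Payment period 4: $2,698.73 +$18.89 interest = $2,717.62; pay $505.45 → $2,212.17
Payment period 5: $2,212.17 +$15.48 interest = $2,227.65; pay $572.92 → $1,654.73
Payment period 6: $1,654.73 +$11.58 interest = $1,666.31; pay $640.39 → $1,025.92
Payment period 7: $1,025.92 +$7.18 interest = $1,033.10; pay $707.86 → $325.24
Payment period 8: $325.24 +$2.27 interest = $327.51; pay $327.51 → $0.00
Total paid: $3,865.66

$3,865.66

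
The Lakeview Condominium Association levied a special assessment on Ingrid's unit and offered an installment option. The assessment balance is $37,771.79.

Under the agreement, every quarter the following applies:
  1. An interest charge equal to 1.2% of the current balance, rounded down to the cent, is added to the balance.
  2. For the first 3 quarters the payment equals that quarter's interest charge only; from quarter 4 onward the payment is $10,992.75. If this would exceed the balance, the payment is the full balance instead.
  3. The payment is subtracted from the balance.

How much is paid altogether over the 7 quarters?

# | Opening | Interest | Payment | End bal
1 | $37,771.79 | $453.26 | $453.26 | $37,771.79
2 | $37,771.79 | $453.26 | $453.26 | $37,771.79
3 | $37,771.79 | $453.26 | $453.26 | $37,771.79
4 | $37,771.79 | $453.26 | $10,992.75 | $27,232.30
5 | $27,232.30 | $326.78 | $10,992.75 | $16,566.33
6 | $16,566.33 | $198.79 | $10,992.75 | $5,772.37
7 | $5,772.37 | $69.26 | $5,841.63 | $0.00
Total paid: $40,179.66

$40,179.66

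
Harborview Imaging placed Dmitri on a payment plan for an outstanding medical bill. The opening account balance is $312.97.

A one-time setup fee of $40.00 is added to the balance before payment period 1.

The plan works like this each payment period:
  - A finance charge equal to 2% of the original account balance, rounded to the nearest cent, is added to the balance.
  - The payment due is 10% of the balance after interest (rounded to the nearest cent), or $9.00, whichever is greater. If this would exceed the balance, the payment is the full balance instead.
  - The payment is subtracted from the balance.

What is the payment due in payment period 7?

$22.02

Payment period 1: opening $352.97; interest $6.26 → $359.23; payment $35.92; balance $323.31
Payment period 2: opening $323.31; interest $6.26 → $329.57; payment $32.96; balance $296.61
Payment period 3: opening $296.61; interest $6.26 → $302.87; payment $30.29; balance $272.58
Payment period 4: opening $272.58; interest $6.26 → $278.84; payment $27.88; balance $250.96
Payment period 5: opening $250.96; interest $6.26 → $257.22; payment $25.72; balance $231.50
Payment period 6: opening $231.50; interest $6.26 → $237.76; payment $23.78; balance $213.98
Payment period 7: opening $213.98; interest $6.26 → $220.24; payment $22.02; balance $198.22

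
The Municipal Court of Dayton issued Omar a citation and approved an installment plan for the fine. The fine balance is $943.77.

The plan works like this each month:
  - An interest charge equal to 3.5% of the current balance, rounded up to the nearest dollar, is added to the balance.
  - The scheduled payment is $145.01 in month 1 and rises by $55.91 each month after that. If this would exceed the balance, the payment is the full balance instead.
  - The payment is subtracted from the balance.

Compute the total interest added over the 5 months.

Month 1: $943.77 +$34.00 interest = $977.77; pay $145.01 → $832.76
Month 2: $832.76 +$30.00 interest = $862.76; pay $200.92 → $661.84
Month 3: $661.84 +$24.00 interest = $685.84; pay $256.83 → $429.01
Month 4: $429.01 +$16.00 interest = $445.01; pay $312.74 → $132.27
Month 5: $132.27 +$5.00 interest = $137.27; pay $137.27 → $0.00
Total interest: $34.00 + $30.00 + $24.00 + $16.00 + $5.00 = $109.00

$109.00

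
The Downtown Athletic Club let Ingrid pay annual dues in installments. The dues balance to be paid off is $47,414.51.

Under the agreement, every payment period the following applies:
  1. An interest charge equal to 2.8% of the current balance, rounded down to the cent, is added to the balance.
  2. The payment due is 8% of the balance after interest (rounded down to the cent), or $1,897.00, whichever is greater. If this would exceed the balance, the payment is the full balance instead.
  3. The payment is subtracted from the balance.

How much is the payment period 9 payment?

Payment period 1: $47,414.51 +$1,327.60 interest = $48,742.11; pay $3,899.36 → $44,842.75
Payment period 2: $44,842.75 +$1,255.59 interest = $46,098.34; pay $3,687.86 → $42,410.48
Payment period 3: $42,410.48 +$1,187.49 interest = $43,597.97; pay $3,487.83 → $40,110.14
Payment period 4: $40,110.14 +$1,123.08 interest = $41,233.22; pay $3,298.65 → $37,934.57
Payment period 5: $37,934.57 +$1,062.16 interest = $38,996.73; pay $3,119.73 → $35,877.00
Payment period 6: $35,877.00 +$1,004.55 interest = $36,881.55; pay $2,950.52 → $33,931.03
Payment period 7: $33,931.03 +$950.06 interest = $34,881.09; pay $2,790.48 → $32,090.61
Payment period 8: $32,090.61 +$898.53 interest = $32,989.14; pay $2,639.13 → $30,350.01
Payment period 9: $30,350.01 +$849.80 interest = $31,199.81; pay $2,495.98 → $28,703.83

$2,495.98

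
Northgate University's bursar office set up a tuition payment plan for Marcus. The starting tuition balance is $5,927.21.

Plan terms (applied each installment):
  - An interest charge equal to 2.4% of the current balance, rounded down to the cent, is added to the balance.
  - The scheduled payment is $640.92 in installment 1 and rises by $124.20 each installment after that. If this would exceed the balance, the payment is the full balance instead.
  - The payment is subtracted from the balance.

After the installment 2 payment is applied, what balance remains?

Installment 1: $5,927.21 +$142.25 interest = $6,069.46; pay $640.92 → $5,428.54
Installment 2: $5,428.54 +$130.28 interest = $5,558.82; pay $765.12 → $4,793.70

$4,793.70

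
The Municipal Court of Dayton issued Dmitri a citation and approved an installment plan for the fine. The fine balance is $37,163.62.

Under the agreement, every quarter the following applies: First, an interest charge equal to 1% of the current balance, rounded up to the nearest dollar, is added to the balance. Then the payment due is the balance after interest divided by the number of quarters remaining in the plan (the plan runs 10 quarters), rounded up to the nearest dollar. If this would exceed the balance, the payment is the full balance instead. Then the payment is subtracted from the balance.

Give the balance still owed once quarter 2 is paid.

# | Opening | Interest | Payment | End bal
1 | $37,163.62 | $372.00 | $3,754.00 | $33,781.62
2 | $33,781.62 | $338.00 | $3,792.00 | $30,327.62

$30,327.62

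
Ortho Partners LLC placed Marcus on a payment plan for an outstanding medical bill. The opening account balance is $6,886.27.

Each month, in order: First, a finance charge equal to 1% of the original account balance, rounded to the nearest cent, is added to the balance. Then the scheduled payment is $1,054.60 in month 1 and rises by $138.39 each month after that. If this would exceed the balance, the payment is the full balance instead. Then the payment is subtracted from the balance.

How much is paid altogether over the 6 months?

$7,299.43

Month 1: $6,886.27 +$68.86 interest = $6,955.13; pay $1,054.60 → $5,900.53
Month 2: $5,900.53 +$68.86 interest = $5,969.39; pay $1,192.99 → $4,776.40
Month 3: $4,776.40 +$68.86 interest = $4,845.26; pay $1,331.38 → $3,513.88
Month 4: $3,513.88 +$68.86 interest = $3,582.74; pay $1,469.77 → $2,112.97
Month 5: $2,112.97 +$68.86 interest = $2,181.83; pay $1,608.16 → $573.67
Month 6: $573.67 +$68.86 interest = $642.53; pay $642.53 → $0.00
Total paid: $7,299.43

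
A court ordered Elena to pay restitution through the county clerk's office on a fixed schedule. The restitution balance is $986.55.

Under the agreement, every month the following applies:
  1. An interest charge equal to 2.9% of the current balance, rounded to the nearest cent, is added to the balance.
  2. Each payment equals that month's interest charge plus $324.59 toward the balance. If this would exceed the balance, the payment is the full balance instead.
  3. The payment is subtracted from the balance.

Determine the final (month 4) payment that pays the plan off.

$13.15

Month 1: $986.55 +$28.61 interest = $1,015.16; pay $353.20 → $661.96
Month 2: $661.96 +$19.20 interest = $681.16; pay $343.79 → $337.37
Month 3: $337.37 +$9.78 interest = $347.15; pay $334.37 → $12.78
Month 4: $12.78 +$0.37 interest = $13.15; pay $13.15 → $0.00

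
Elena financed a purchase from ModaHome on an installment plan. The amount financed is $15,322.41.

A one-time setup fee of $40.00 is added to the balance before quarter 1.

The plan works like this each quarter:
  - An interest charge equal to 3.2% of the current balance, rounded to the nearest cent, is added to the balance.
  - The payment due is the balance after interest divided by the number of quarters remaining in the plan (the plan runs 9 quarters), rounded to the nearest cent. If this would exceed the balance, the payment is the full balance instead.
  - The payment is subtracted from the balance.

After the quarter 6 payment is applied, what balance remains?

$6,186.09

Quarter 1: $15,362.41 +$491.60 interest = $15,854.01; pay $1,761.56 → $14,092.45
Quarter 2: $14,092.45 +$450.96 interest = $14,543.41; pay $1,817.93 → $12,725.48
Quarter 3: $12,725.48 +$407.22 interest = $13,132.70; pay $1,876.10 → $11,256.60
Quarter 4: $11,256.60 +$360.21 interest = $11,616.81; pay $1,936.14 → $9,680.67
Quarter 5: $9,680.67 +$309.78 interest = $9,990.45; pay $1,998.09 → $7,992.36
Quarter 6: $7,992.36 +$255.76 interest = $8,248.12; pay $2,062.03 → $6,186.09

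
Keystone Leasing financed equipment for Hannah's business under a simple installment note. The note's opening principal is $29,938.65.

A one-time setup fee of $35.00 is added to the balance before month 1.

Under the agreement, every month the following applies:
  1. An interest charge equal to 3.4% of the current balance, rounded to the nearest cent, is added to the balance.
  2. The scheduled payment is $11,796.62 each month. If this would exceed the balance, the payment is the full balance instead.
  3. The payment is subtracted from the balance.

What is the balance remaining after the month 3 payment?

$0.00

Month 1: opening $29,973.65; interest $1,019.10 → $30,992.75; payment $11,796.62; balance $19,196.13
Month 2: opening $19,196.13; interest $652.67 → $19,848.80; payment $11,796.62; balance $8,052.18
Month 3: opening $8,052.18; interest $273.77 → $8,325.95; payment $8,325.95; balance $0.00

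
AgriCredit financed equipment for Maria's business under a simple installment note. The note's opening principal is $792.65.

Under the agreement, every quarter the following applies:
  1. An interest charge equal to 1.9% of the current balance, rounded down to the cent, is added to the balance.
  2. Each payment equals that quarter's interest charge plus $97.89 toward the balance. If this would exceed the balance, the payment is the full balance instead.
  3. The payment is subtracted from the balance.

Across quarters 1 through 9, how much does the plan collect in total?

# | Opening | Interest | Payment | End bal
1 | $792.65 | $15.06 | $112.95 | $694.76
2 | $694.76 | $13.20 | $111.09 | $596.87
3 | $596.87 | $11.34 | $109.23 | $498.98
4 | $498.98 | $9.48 | $107.37 | $401.09
5 | $401.09 | $7.62 | $105.51 | $303.20
6 | $303.20 | $5.76 | $103.65 | $205.31
7 | $205.31 | $3.90 | $101.79 | $107.42
8 | $107.42 | $2.04 | $99.93 | $9.53
9 | $9.53 | $0.18 | $9.71 | $0.00
Total paid: $861.23

$861.23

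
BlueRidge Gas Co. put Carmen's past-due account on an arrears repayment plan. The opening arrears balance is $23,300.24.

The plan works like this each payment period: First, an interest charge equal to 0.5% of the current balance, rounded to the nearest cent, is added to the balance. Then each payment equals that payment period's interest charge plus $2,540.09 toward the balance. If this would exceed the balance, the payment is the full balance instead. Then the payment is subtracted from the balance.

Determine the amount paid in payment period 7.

$2,580.39

# | Opening | Interest | Payment | End bal
1 | $23,300.24 | $116.50 | $2,656.59 | $20,760.15
2 | $20,760.15 | $103.80 | $2,643.89 | $18,220.06
3 | $18,220.06 | $91.10 | $2,631.19 | $15,679.97
4 | $15,679.97 | $78.40 | $2,618.49 | $13,139.88
5 | $13,139.88 | $65.70 | $2,605.79 | $10,599.79
6 | $10,599.79 | $53.00 | $2,593.09 | $8,059.70
7 | $8,059.70 | $40.30 | $2,580.39 | $5,519.61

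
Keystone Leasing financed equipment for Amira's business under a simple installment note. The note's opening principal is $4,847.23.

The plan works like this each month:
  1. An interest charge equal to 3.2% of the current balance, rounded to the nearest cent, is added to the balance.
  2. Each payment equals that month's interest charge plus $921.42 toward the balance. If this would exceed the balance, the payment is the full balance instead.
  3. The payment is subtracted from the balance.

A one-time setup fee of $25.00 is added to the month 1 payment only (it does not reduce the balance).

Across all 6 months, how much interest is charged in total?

Month 1: opening $4,847.23; interest $155.11 → $5,002.34; payment $1,076.53 (+ $25.00 fee); balance $3,925.81
Month 2: opening $3,925.81; interest $125.63 → $4,051.44; payment $1,047.05; balance $3,004.39
Month 3: opening $3,004.39; interest $96.14 → $3,100.53; payment $1,017.56; balance $2,082.97
Month 4: opening $2,082.97; interest $66.66 → $2,149.63; payment $988.08; balance $1,161.55
Month 5: opening $1,161.55; interest $37.17 → $1,198.72; payment $958.59; balance $240.13
Month 6: opening $240.13; interest $7.68 → $247.81; payment $247.81; balance $0.00
Total interest: $155.11 + $125.63 + $96.14 + $66.66 + $37.17 + $7.68 = $488.39

$488.39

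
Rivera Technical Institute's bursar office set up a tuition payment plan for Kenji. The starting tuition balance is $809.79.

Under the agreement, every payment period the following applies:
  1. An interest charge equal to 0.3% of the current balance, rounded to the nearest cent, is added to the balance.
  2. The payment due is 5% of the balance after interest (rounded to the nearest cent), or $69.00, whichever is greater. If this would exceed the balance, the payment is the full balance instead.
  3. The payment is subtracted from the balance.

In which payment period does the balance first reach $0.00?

12

# | Opening | Interest | Payment | End bal
1 | $809.79 | $2.43 | $69.00 | $743.22
2 | $743.22 | $2.23 | $69.00 | $676.45
3 | $676.45 | $2.03 | $69.00 | $609.48
4 | $609.48 | $1.83 | $69.00 | $542.31
5 | $542.31 | $1.63 | $69.00 | $474.94
6 | $474.94 | $1.42 | $69.00 | $407.36
7 | $407.36 | $1.22 | $69.00 | $339.58
8 | $339.58 | $1.02 | $69.00 | $271.60
9 | $271.60 | $0.81 | $69.00 | $203.41
10 | $203.41 | $0.61 | $69.00 | $135.02
11 | $135.02 | $0.41 | $69.00 | $66.43
12 | $66.43 | $0.20 | $66.63 | $0.00
Balance reaches $0.00 in payment period 12.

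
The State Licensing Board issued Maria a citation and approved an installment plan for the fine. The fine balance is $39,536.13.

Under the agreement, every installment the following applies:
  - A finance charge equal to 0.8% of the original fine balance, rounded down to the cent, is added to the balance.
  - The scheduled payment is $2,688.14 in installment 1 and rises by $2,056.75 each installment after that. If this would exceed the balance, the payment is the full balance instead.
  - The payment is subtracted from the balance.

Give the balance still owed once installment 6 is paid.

Installment 1: $39,536.13 +$316.28 interest = $39,852.41; pay $2,688.14 → $37,164.27
Installment 2: $37,164.27 +$316.28 interest = $37,480.55; pay $4,744.89 → $32,735.66
Installment 3: $32,735.66 +$316.28 interest = $33,051.94; pay $6,801.64 → $26,250.30
Installment 4: $26,250.30 +$316.28 interest = $26,566.58; pay $8,858.39 → $17,708.19
Installment 5: $17,708.19 +$316.28 interest = $18,024.47; pay $10,915.14 → $7,109.33
Installment 6: $7,109.33 +$316.28 interest = $7,425.61; pay $7,425.61 → $0.00

$0.00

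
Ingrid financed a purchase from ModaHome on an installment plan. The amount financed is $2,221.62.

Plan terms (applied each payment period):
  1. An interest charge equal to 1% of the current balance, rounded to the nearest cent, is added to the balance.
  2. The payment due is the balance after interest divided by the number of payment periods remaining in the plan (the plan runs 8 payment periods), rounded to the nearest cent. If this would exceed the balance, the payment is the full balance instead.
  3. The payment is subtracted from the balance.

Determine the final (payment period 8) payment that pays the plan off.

$300.72

# | Opening | Interest | Payment | End bal
1 | $2,221.62 | $22.22 | $280.48 | $1,963.36
2 | $1,963.36 | $19.63 | $283.28 | $1,699.71
3 | $1,699.71 | $17.00 | $286.12 | $1,430.59
4 | $1,430.59 | $14.31 | $288.98 | $1,155.92
5 | $1,155.92 | $11.56 | $291.87 | $875.61
6 | $875.61 | $8.76 | $294.79 | $589.58
7 | $589.58 | $5.90 | $297.74 | $297.74
8 | $297.74 | $2.98 | $300.72 | $0.00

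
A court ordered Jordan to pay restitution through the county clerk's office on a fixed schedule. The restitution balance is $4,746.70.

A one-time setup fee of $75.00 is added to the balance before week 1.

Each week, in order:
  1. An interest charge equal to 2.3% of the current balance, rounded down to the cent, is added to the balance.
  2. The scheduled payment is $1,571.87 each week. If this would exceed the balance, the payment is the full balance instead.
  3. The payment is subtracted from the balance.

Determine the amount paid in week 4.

$344.94

Week 1: opening $4,821.70; interest $110.89 → $4,932.59; payment $1,571.87; balance $3,360.72
Week 2: opening $3,360.72; interest $77.29 → $3,438.01; payment $1,571.87; balance $1,866.14
Week 3: opening $1,866.14; interest $42.92 → $1,909.06; payment $1,571.87; balance $337.19
Week 4: opening $337.19; interest $7.75 → $344.94; payment $344.94; balance $0.00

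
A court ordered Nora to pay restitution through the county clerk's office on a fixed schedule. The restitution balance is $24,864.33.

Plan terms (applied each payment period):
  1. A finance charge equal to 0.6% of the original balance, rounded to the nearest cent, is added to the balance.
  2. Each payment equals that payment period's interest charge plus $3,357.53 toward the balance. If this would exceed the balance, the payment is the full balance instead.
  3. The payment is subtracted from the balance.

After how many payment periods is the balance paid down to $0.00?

Payment period 1: $24,864.33 +$149.19 interest = $25,013.52; pay $3,506.72 → $21,506.80
Payment period 2: $21,506.80 +$149.19 interest = $21,655.99; pay $3,506.72 → $18,149.27
Payment period 3: $18,149.27 +$149.19 interest = $18,298.46; pay $3,506.72 → $14,791.74
Payment period 4: $14,791.74 +$149.19 interest = $14,940.93; pay $3,506.72 → $11,434.21
Payment period 5: $11,434.21 +$149.19 interest = $11,583.40; pay $3,506.72 → $8,076.68
Payment period 6: $8,076.68 +$149.19 interest = $8,225.87; pay $3,506.72 → $4,719.15
Payment period 7: $4,719.15 +$149.19 interest = $4,868.34; pay $3,506.72 → $1,361.62
Payment period 8: $1,361.62 +$149.19 interest = $1,510.81; pay $1,510.81 → $0.00
Balance reaches $0.00 in payment period 8.

8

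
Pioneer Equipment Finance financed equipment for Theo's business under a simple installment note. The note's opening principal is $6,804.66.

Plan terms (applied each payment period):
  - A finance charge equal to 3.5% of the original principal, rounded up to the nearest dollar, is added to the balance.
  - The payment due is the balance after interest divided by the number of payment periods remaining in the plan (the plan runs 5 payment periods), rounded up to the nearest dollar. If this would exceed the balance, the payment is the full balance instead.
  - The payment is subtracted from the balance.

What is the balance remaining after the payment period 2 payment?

Payment period 1: opening $6,804.66; interest $239.00 → $7,043.66; payment $1,409.00; balance $5,634.66
Payment period 2: opening $5,634.66; interest $239.00 → $5,873.66; payment $1,469.00; balance $4,404.66

$4,404.66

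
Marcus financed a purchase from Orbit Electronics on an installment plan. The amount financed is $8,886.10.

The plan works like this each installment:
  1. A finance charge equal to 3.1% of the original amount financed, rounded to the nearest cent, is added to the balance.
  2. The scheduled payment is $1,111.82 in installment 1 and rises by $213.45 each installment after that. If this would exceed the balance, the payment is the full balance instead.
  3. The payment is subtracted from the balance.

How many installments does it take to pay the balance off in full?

7

Installment 1: $8,886.10 +$275.47 interest = $9,161.57; pay $1,111.82 → $8,049.75
Installment 2: $8,049.75 +$275.47 interest = $8,325.22; pay $1,325.27 → $6,999.95
Installment 3: $6,999.95 +$275.47 interest = $7,275.42; pay $1,538.72 → $5,736.70
Installment 4: $5,736.70 +$275.47 interest = $6,012.17; pay $1,752.17 → $4,260.00
Installment 5: $4,260.00 +$275.47 interest = $4,535.47; pay $1,965.62 → $2,569.85
Installment 6: $2,569.85 +$275.47 interest = $2,845.32; pay $2,179.07 → $666.25
Installment 7: $666.25 +$275.47 interest = $941.72; pay $941.72 → $0.00
Balance reaches $0.00 in installment 7.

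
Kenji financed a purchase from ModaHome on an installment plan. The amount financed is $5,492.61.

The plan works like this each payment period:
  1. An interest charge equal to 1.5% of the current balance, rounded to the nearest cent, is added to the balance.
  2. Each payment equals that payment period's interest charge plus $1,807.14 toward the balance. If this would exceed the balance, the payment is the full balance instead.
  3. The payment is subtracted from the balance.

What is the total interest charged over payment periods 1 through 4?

Payment period 1: opening $5,492.61; interest $82.39 → $5,575.00; payment $1,889.53; balance $3,685.47
Payment period 2: opening $3,685.47; interest $55.28 → $3,740.75; payment $1,862.42; balance $1,878.33
Payment period 3: opening $1,878.33; interest $28.17 → $1,906.50; payment $1,835.31; balance $71.19
Payment period 4: opening $71.19; interest $1.07 → $72.26; payment $72.26; balance $0.00
Total interest: $82.39 + $55.28 + $28.17 + $1.07 = $166.91

$166.91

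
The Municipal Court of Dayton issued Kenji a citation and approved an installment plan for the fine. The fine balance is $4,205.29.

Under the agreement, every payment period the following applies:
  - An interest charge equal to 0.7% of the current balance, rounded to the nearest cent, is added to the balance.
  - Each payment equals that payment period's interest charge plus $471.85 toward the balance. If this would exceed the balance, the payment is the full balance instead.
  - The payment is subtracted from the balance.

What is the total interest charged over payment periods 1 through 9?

Payment period 1: opening $4,205.29; interest $29.44 → $4,234.73; payment $501.29; balance $3,733.44
Payment period 2: opening $3,733.44; interest $26.13 → $3,759.57; payment $497.98; balance $3,261.59
Payment period 3: opening $3,261.59; interest $22.83 → $3,284.42; payment $494.68; balance $2,789.74
Payment period 4: opening $2,789.74; interest $19.53 → $2,809.27; payment $491.38; balance $2,317.89
Payment period 5: opening $2,317.89; interest $16.23 → $2,334.12; payment $488.08; balance $1,846.04
Payment period 6: opening $1,846.04; interest $12.92 → $1,858.96; payment $484.77; balance $1,374.19
Payment period 7: opening $1,374.19; interest $9.62 → $1,383.81; payment $481.47; balance $902.34
Payment period 8: opening $902.34; interest $6.32 → $908.66; payment $478.17; balance $430.49
Payment period 9: opening $430.49; interest $3.01 → $433.50; payment $433.50; balance $0.00
Total interest: $29.44 + $26.13 + $22.83 + $19.53 + $16.23 + $12.92 + $9.62 + $6.32 + $3.01 = $146.03

$146.03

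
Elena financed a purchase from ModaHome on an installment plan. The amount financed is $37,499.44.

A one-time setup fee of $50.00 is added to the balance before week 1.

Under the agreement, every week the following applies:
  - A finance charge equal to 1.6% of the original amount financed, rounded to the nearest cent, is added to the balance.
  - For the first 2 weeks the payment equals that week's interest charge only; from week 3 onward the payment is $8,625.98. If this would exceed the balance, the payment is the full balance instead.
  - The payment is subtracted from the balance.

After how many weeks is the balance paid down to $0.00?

7

Week 1: opening $37,549.44; interest $599.99 → $38,149.43; payment $599.99; balance $37,549.44
Week 2: opening $37,549.44; interest $599.99 → $38,149.43; payment $599.99; balance $37,549.44
Week 3: opening $37,549.44; interest $599.99 → $38,149.43; payment $8,625.98; balance $29,523.45
Week 4: opening $29,523.45; interest $599.99 → $30,123.44; payment $8,625.98; balance $21,497.46
Week 5: opening $21,497.46; interest $599.99 → $22,097.45; payment $8,625.98; balance $13,471.47
Week 6: opening $13,471.47; interest $599.99 → $14,071.46; payment $8,625.98; balance $5,445.48
Week 7: opening $5,445.48; interest $599.99 → $6,045.47; payment $6,045.47; balance $0.00
Balance reaches $0.00 in week 7.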